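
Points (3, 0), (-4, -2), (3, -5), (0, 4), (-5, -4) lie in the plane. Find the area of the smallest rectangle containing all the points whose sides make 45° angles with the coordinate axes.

78

In coordinates u = x + y, v = x − y the rectangle is axis-aligned; the map (x,y)→(u,v) scales areas by 2.
u-values: 3, -6, -2, 4, -9; range = 4 − (-9) = 13.
v-values: 3, -2, 8, -4, -1; range = 8 − (-4) = 12.
Area = (13 × 12) / 2 = 78.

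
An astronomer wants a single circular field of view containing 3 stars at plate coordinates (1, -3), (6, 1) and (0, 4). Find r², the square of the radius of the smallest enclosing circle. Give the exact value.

Call the three points A, B, C in the order given.
Side lengths²: AB² = 41, AC² = 50, BC² = 45.
Since AC² = 50 < 45 + 41 = 86, the triangle is acute, so the smallest enclosing circle is the circumcircle.
Circumcentre = (55/26, 19/26), r² = 5125/338.

5125/338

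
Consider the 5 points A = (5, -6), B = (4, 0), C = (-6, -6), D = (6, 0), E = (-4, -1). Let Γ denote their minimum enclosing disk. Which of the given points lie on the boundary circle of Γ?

By Welzl's lemma the MEC is supported by two points (diametrically opposite) or three points (on a circumcircle).
The farthest pair is C–D with squared distance 180. The circle on this segment as diameter has centre (0, -3) and r² = 180/4 = 45.
Check A: distance² to centre = 34 ≤ 45, so it lies inside.
All remaining points lie in this disk, and no smaller disk contains both endpoints, so this is the minimum enclosing circle.
The points at distance exactly r from the centre are C, D — 2 points.

C, D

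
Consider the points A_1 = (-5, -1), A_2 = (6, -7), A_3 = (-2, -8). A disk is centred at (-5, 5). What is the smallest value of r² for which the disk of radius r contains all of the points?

265

The required radius is the distance from (-5, 5) to the farthest point.
Squared distances: 36, 265, 178.
Maximum is 265, attained at A_2.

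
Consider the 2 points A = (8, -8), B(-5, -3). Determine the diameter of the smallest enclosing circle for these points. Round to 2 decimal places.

13.93

The smallest circle enclosing two points has them as diameter endpoints.
Centre = midpoint = (1.5, -5.5); r² = |AB|²/4 = 194/4 = 48.5.
Diameter = 2r = 2√(48.5) ≈ 13.93.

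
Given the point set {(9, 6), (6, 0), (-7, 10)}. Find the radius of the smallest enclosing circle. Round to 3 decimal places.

Call the three points A, B, C in the order given.
Side lengths²: AB² = 45, AC² = 272, BC² = 269.
Since AC² = 272 < 269 + 45 = 314, the triangle is acute, so the smallest enclosing circle is the circumcircle.
Circumcentre = (11/18, 58/9), r² = 22865/324.
r = √(22865/324) ≈ 8.401.

8.401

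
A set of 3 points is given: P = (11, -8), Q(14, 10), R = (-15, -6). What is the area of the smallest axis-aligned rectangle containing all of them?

522

x ranges over [-15, 14], width 29.
y ranges over [-8, 10], height 18.
Area = 29 × 18 = 522.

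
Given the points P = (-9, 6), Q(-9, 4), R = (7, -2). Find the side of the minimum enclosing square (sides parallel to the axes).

The bounding box has width 16 and height 8.
An axis-aligned square enclosing the set must have side ≥ max(width, height).
So the minimum side is max(16, 8) = 16.

16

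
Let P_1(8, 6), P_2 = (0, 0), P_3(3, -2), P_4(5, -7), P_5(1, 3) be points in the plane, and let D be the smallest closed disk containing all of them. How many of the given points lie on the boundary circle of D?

2

The minimum enclosing circle of a finite set is fixed by two of the points (as a diameter) or three (as a circumcircle).
The farthest pair is P_1–P_4 with squared distance 178. The circle on this segment as diameter has centre (6.5, -0.5) and r² = 178/4 = 44.5.
Check P_2: distance² to centre = 42.5 ≤ 44.5, so it lies inside.
All remaining points lie in this disk, and no smaller disk contains both endpoints, so this is the minimum enclosing circle.
The points at distance exactly r from the centre are P_1, P_4 — 2 points.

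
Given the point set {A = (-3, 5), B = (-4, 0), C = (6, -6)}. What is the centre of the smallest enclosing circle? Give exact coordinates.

(1.5, -0.5)

Side lengths²: AB² = 26, AC² = 202, BC² = 136.
Since AC² = 202 ≥ 136 + 26 = 162, the angle opposite AC is not acute, so the smallest enclosing circle has AC as diameter.
Centre = midpoint of AC = (1.5, -0.5), r² = 202/4 = 50.5.
Centre = (1.5, -0.5).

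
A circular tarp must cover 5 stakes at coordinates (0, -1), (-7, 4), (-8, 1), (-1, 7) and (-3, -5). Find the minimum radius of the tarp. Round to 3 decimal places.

6.083

By Welzl's lemma the MEC is supported by two points (diametrically opposite) or three points (on a circumcircle).
The farthest pair is (-1, 7)–(-3, -5) with squared distance 148. The circle on this segment as diameter has centre (-2, 1) and r² = 148/4 = 37.
Check (0, -1): distance² to centre = 8 ≤ 37, so it lies inside.
All remaining points lie in this disk, and no smaller disk contains both endpoints, so this is the minimum enclosing circle.
r = √37 ≈ 6.083.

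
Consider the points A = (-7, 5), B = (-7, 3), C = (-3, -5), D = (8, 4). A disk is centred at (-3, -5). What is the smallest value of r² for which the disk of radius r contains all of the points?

202

The required radius is the distance from (-3, -5) to the farthest point.
Squared distances: 116, 80, 0, 202.
Maximum is 202, attained at D.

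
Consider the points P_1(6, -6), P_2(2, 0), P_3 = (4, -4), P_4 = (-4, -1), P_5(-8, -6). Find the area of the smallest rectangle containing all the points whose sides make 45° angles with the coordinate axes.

In coordinates u = x + y, v = x − y the rectangle is axis-aligned; the map (x,y)→(u,v) scales areas by 2.
u-values: 0, 2, 0, -5, -14; range = 2 − (-14) = 16.
v-values: 12, 2, 8, -3, -2; range = 12 − (-3) = 15.
Area = (16 × 15) / 2 = 120.

120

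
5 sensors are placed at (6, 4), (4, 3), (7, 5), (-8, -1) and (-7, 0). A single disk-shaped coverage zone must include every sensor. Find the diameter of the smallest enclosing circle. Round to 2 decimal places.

16.16

The minimum enclosing circle of a finite set is fixed by two of the points (as a diameter) or three (as a circumcircle).
The farthest pair is (7, 5)–(-8, -1) with squared distance 261. The circle on this segment as diameter has centre (-0.5, 2) and r² = 261/4 = 65.25.
Check (6, 4): distance² to centre = 46.25 ≤ 65.25, so it lies inside.
All remaining points lie in this disk, and no smaller disk contains both endpoints, so this is the minimum enclosing circle.
Diameter = 2r = 2√(65.25) ≈ 16.16.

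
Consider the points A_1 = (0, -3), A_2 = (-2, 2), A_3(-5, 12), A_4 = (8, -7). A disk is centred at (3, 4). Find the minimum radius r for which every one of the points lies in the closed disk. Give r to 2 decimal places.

The required radius is the distance from (3, 4) to the farthest point.
Squared distances: 58, 29, 128, 146.
Maximum is 146, attained at A_4.
r = √146 ≈ 12.08.

12.08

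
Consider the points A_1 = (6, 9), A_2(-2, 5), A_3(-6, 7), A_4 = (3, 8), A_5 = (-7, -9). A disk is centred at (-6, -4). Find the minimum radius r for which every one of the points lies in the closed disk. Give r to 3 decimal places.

The required radius is the distance from (-6, -4) to the farthest point.
Squared distances: 313, 97, 121, 225, 26.
Maximum is 313, attained at A_1.
r = √313 ≈ 17.692.

17.692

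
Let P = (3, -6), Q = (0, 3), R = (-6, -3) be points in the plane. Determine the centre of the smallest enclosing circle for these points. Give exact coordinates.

(-0.75, -2.25)

Side lengths²: PQ² = 90, PR² = 90, QR² = 72.
Since PR² = 90 < 90 + 72 = 162, the triangle is acute, so the smallest enclosing circle is the circumcircle.
Circumcentre = (-0.75, -2.25), r² = 28.125.
Centre = (-0.75, -2.25).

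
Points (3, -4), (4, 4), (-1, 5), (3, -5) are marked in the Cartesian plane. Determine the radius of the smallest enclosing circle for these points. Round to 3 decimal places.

5.385

The minimum enclosing circle of a finite set is fixed by two of the points (as a diameter) or three (as a circumcircle).
The farthest pair is (-1, 5)–(3, -5) with squared distance 116. The circle on this segment as diameter has centre (1, 0) and r² = 116/4 = 29.
Check (3, -4): distance² to centre = 20 ≤ 29, so it lies inside.
All remaining points lie in this disk, and no smaller disk contains both endpoints, so this is the minimum enclosing circle.
r = √29 ≈ 5.385.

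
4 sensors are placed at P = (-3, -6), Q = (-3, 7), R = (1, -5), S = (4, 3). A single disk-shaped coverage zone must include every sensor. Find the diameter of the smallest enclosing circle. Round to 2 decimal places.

The minimum enclosing circle of a finite set is fixed by two of the points (as a diameter) or three (as a circumcircle).
The minimum enclosing circle is determined by three boundary points: P, Q, S.
Their circumcentre is (-29/14, 0.5) with r² = 4225/98.
The farthest remaining point R is at distance² 3889/98 ≤ 4225/98.
Diameter = 2r = 2√(4225/98) ≈ 13.13.

13.13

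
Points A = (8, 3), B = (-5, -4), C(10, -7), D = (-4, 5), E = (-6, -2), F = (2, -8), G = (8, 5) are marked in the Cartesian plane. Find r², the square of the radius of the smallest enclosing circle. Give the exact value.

85

By Welzl's lemma the MEC is supported by two points (diametrically opposite) or three points (on a circumcircle).
The farthest pair is C–D with squared distance 340. The circle on this segment as diameter has centre (3, -1) and r² = 340/4 = 85.
Check A: distance² to centre = 41 ≤ 85, so it lies inside.
All remaining points lie in this disk, and no smaller disk contains both endpoints, so this is the minimum enclosing circle.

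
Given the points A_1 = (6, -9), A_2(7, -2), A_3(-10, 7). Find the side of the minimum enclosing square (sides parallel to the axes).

The bounding box has width 17 and height 16.
An axis-aligned square enclosing the set must have side ≥ max(width, height).
So the minimum side is max(17, 16) = 17.

17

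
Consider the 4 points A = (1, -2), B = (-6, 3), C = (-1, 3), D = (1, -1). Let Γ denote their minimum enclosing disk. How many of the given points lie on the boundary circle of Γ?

The minimum enclosing circle of a finite set is fixed by two of the points (as a diameter) or three (as a circumcircle).
The farthest pair is A–B with squared distance 74. The circle on this segment as diameter has centre (-2.5, 0.5) and r² = 74/4 = 18.5.
Check C: distance² to centre = 8.5 ≤ 18.5, so it lies inside.
All remaining points lie in this disk, and no smaller disk contains both endpoints, so this is the minimum enclosing circle.
The points at distance exactly r from the centre are A, B — 2 points.

2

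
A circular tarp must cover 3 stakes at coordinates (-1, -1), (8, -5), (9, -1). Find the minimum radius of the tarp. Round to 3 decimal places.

Call the three points A, B, C in the order given.
Side lengths²: AB² = 97, AC² = 100, BC² = 17.
Since AC² = 100 < 97 + 17 = 114, the triangle is acute, so the smallest enclosing circle is the circumcircle.
Circumcentre = (4, -1.875), r² = 25.765625.
r = √(25.765625) ≈ 5.076.

5.076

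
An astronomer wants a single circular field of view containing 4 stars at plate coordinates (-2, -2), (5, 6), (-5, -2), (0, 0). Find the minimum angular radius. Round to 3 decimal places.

The farthest pair is (5, 6)–(-5, -2) with squared distance 164. The circle on this segment as diameter has centre (0, 2) and r² = 164/4 = 41.
Check (-2, -2): distance² to centre = 20 ≤ 41, so it lies inside.
All remaining points lie in this disk, and no smaller disk contains both endpoints, so this is the minimum enclosing circle.
r = √41 ≈ 6.403.

6.403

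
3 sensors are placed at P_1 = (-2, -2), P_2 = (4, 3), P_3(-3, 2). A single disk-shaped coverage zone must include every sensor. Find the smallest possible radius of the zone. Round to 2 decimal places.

Side lengths²: P_1P_2² = 61, P_1P_3² = 17, P_2P_3² = 50.
Since P_1P_2² = 61 < 50 + 17 = 67, the triangle is acute, so the smallest enclosing circle is the circumcircle.
Circumcentre = (43/58, 47/58), r² = 25925/1682.
r = √(25925/1682) ≈ 3.93.

3.93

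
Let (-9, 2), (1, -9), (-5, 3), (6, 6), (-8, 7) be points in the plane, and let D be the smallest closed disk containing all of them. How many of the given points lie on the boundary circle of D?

3

By Welzl's lemma the MEC is supported by two points (diametrically opposite) or three points (on a circumcircle).
The minimum enclosing circle is determined by three boundary points: (1, -9), (6, 6), (-8, 7).
Their circumcentre is (-125/86, 13/86) with r² = 331945/3698.
The farthest remaining point (-9, 2) is at distance² 223241/3698 ≤ 331945/3698.
The points at distance exactly r from the centre are (1, -9), (6, 6), (-8, 7) — 3 points.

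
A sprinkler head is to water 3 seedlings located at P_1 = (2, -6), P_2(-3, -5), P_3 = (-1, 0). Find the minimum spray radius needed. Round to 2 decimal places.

Side lengths²: P_1P_2² = 26, P_1P_3² = 45, P_2P_3² = 29.
Since P_1P_3² = 45 < 29 + 26 = 55, the triangle is acute, so the smallest enclosing circle is the circumcircle.
Circumcentre = (-1/18, -59/18), r² = 1885/162.
r = √(1885/162) ≈ 3.41.

3.41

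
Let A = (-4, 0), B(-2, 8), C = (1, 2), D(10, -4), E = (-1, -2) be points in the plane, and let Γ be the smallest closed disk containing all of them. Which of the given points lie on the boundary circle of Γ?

B, D

The farthest pair is B–D with squared distance 288. The circle on this segment as diameter has centre (4, 2) and r² = 288/4 = 72.
Check A: distance² to centre = 68 ≤ 72, so it lies inside.
All remaining points lie in this disk, and no smaller disk contains both endpoints, so this is the minimum enclosing circle.
The points at distance exactly r from the centre are B, D — 2 points.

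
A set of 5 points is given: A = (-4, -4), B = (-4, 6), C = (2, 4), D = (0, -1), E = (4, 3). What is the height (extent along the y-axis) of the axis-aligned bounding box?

10

max y = 6, min y = -4, so height = 10.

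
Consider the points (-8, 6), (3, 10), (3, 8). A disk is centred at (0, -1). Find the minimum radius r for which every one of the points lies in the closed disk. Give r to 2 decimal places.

11.40

The required radius is the distance from (0, -1) to the farthest point.
Squared distances: 113, 130, 90.
Maximum is 130, attained at (3, 10).
r = √130 ≈ 11.40.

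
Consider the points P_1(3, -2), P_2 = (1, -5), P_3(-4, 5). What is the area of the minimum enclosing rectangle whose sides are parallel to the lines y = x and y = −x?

37.5

In coordinates u = x + y, v = x − y the rectangle is axis-aligned; the map (x,y)→(u,v) scales areas by 2.
u-values: 1, -4, 1; range = 1 − (-4) = 5.
v-values: 5, 6, -9; range = 6 − (-9) = 15.
Area = (5 × 15) / 2 = 37.5.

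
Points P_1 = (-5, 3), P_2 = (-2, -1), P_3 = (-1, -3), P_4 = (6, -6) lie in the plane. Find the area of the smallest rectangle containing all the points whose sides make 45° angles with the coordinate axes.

In coordinates u = x + y, v = x − y the rectangle is axis-aligned; the map (x,y)→(u,v) scales areas by 2.
u-values: -2, -3, -4, 0; range = 0 − (-4) = 4.
v-values: -8, -1, 2, 12; range = 12 − (-8) = 20.
Area = (4 × 20) / 2 = 40.

40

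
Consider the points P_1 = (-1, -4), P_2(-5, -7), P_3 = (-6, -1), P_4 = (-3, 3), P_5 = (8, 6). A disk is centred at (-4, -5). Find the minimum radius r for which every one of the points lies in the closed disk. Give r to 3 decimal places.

16.279

The required radius is the distance from (-4, -5) to the farthest point.
Squared distances: 10, 5, 20, 65, 265.
Maximum is 265, attained at P_5.
r = √265 ≈ 16.279.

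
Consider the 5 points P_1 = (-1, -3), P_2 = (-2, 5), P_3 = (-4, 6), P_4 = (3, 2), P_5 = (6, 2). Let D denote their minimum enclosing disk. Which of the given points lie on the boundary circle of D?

The minimum enclosing circle is determined by three boundary points: P_1, P_3, P_5.
Their circumcentre is (5/13, 32/13) with r² = 5365/169.
The farthest remaining point P_2 is at distance² 2050/169 ≤ 5365/169.
The points at distance exactly r from the centre are P_1, P_3, P_5 — 3 points.

P_1, P_3, P_5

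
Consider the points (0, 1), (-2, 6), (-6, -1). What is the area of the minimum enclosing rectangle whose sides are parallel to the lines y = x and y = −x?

38.5

In coordinates u = x + y, v = x − y the rectangle is axis-aligned; the map (x,y)→(u,v) scales areas by 2.
u-values: 1, 4, -7; range = 4 − (-7) = 11.
v-values: -1, -8, -5; range = -1 − (-8) = 7.
Area = (11 × 7) / 2 = 38.5.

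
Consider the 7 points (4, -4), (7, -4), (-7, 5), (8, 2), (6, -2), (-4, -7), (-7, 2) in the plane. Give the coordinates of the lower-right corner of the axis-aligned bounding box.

x-range [-7, 8], y-range [-7, 5].
The lower-right corner is (8, -7).

(8, -7)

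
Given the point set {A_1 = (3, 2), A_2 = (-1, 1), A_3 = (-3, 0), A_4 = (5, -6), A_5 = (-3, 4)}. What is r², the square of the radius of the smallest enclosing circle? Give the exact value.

41

A smallest enclosing disk is always determined by at most three of the input points on its boundary.
The farthest pair is A_4–A_5 with squared distance 164. The circle on this segment as diameter has centre (1, -1) and r² = 164/4 = 41.
Check A_1: distance² to centre = 13 ≤ 41, so it lies inside.
All remaining points lie in this disk, and no smaller disk contains both endpoints, so this is the minimum enclosing circle.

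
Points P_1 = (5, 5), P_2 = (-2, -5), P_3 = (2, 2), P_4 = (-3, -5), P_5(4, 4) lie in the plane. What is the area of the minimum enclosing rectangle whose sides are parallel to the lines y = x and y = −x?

In coordinates u = x + y, v = x − y the rectangle is axis-aligned; the map (x,y)→(u,v) scales areas by 2.
u-values: 10, -7, 4, -8, 8; range = 10 − (-8) = 18.
v-values: 0, 3, 0, 2, 0; range = 3 − 0 = 3.
Area = (18 × 3) / 2 = 27.

27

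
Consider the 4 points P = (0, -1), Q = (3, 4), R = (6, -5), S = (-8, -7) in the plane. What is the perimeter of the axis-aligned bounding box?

Width = max x − min x = 6 − (-8) = 14.
Height = max y − min y = 4 − (-7) = 11.
Perimeter = 2(14 + 11) = 50.

50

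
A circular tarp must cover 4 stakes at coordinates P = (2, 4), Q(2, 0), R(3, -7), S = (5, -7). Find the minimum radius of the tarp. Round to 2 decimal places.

5.70

By Welzl's lemma the MEC is supported by two points (diametrically opposite) or three points (on a circumcircle).
The farthest pair is P–S with squared distance 130. The circle on this segment as diameter has centre (3.5, -1.5) and r² = 130/4 = 32.5.
Check Q: distance² to centre = 4.5 ≤ 32.5, so it lies inside.
All remaining points lie in this disk, and no smaller disk contains both endpoints, so this is the minimum enclosing circle.
r = √(32.5) ≈ 5.70.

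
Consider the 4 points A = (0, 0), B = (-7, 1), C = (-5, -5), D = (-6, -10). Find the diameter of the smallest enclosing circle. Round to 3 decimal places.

The minimum enclosing circle of a finite set is fixed by two of the points (as a diameter) or three (as a circumcircle).
The minimum enclosing circle is determined by three boundary points: A, B, D.
Their circumcentre is (-159/38, -163/38) with r² = 25925/722.
The farthest remaining point C is at distance² 845/722 ≤ 25925/722.
Diameter = 2r = 2√(25925/722) ≈ 11.985.

11.985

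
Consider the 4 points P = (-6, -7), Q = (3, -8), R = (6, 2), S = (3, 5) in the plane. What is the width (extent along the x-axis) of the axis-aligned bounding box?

12

max x = 6, min x = -6, so width = 12.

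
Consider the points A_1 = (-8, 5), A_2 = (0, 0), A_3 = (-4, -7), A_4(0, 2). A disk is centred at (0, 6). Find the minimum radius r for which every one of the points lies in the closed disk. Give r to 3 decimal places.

The required radius is the distance from (0, 6) to the farthest point.
Squared distances: 65, 36, 185, 16.
Maximum is 185, attained at A_3.
r = √185 ≈ 13.601.

13.601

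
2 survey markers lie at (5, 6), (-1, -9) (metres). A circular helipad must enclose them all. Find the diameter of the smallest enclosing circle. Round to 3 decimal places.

The smallest circle enclosing two points has them as diameter endpoints.
Centre = midpoint = (2, -1.5); r² = |(5, 6)−(-1, -9)|²/4 = 261/4 = 65.25.
Diameter = 2r = 2√(65.25) ≈ 16.155.

16.155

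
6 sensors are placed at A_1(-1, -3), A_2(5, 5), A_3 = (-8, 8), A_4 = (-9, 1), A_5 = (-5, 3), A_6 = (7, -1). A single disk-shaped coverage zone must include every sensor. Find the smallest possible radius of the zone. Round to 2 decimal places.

The minimum enclosing circle of a finite set is fixed by two of the points (as a diameter) or three (as a circumcircle).
The minimum enclosing circle is determined by three boundary points: A_3, A_4, A_6.
Their circumcentre is (-11/19, 64/19) with r² = 27625/361.
The farthest remaining point A_1 is at distance² 14705/361 ≤ 27625/361.
r = √(27625/361) ≈ 8.75.

8.75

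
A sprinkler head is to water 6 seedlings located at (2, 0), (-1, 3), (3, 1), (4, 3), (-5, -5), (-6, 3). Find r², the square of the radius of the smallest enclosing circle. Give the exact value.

36.81640625

A smallest enclosing disk is always determined by at most three of the input points on its boundary.
The minimum enclosing circle is determined by three boundary points: (4, 3), (-5, -5), (-6, 3).
Their circumcentre is (-1, -0.4375) with r² = 36.81640625.
The farthest remaining point (3, 1) is at distance² 18.06640625 ≤ 36.81640625.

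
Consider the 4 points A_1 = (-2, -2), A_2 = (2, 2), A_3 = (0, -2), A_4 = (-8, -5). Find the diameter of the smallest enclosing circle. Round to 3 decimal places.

12.207

A smallest enclosing disk is always determined by at most three of the input points on its boundary.
The farthest pair is A_2–A_4 with squared distance 149. The circle on this segment as diameter has centre (-3, -1.5) and r² = 149/4 = 37.25.
Check A_1: distance² to centre = 1.25 ≤ 37.25, so it lies inside.
All remaining points lie in this disk, and no smaller disk contains both endpoints, so this is the minimum enclosing circle.
Diameter = 2r = 2√(37.25) ≈ 12.207.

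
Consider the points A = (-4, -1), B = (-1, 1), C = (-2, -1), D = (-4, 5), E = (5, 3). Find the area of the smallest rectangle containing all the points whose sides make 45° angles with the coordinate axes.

In coordinates u = x + y, v = x − y the rectangle is axis-aligned; the map (x,y)→(u,v) scales areas by 2.
u-values: -5, 0, -3, 1, 8; range = 8 − (-5) = 13.
v-values: -3, -2, -1, -9, 2; range = 2 − (-9) = 11.
Area = (13 × 11) / 2 = 71.5.

71.5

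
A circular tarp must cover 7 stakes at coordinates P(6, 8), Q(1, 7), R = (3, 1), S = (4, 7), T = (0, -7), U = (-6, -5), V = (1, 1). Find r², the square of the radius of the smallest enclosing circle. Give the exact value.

78.25

The minimum enclosing circle of a finite set is fixed by two of the points (as a diameter) or three (as a circumcircle).
The farthest pair is P–U with squared distance 313. The circle on this segment as diameter has centre (0, 1.5) and r² = 313/4 = 78.25.
Check Q: distance² to centre = 31.25 ≤ 78.25, so it lies inside.
All remaining points lie in this disk, and no smaller disk contains both endpoints, so this is the minimum enclosing circle.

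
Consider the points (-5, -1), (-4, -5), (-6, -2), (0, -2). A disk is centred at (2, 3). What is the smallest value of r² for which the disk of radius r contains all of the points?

100

The required radius is the distance from (2, 3) to the farthest point.
Squared distances: 65, 100, 89, 29.
Maximum is 100, attained at (-4, -5).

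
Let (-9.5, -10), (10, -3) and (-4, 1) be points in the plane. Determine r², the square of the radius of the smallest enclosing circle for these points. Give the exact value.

107.3125

Call the three points A, B, C in the order given.
Side lengths²: AB² = 429.25, AC² = 151.25, BC² = 212.
Since AB² = 429.25 ≥ 212 + 151.25 = 363.25, the angle opposite AB is not acute, so the smallest enclosing circle has AB as diameter.
Centre = midpoint of AB = (0.25, -6.5), r² = 429.25/4 = 107.3125.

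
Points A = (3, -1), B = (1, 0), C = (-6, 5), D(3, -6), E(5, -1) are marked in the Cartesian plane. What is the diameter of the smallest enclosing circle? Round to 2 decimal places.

14.21

The farthest pair is C–D with squared distance 202. The circle on this segment as diameter has centre (-1.5, -0.5) and r² = 202/4 = 50.5.
Check A: distance² to centre = 20.5 ≤ 50.5, so it lies inside.
All remaining points lie in this disk, and no smaller disk contains both endpoints, so this is the minimum enclosing circle.
Diameter = 2r = 2√(50.5) ≈ 14.21.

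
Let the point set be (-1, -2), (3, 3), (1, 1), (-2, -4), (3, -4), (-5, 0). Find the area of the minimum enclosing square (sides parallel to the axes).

The bounding box has width 8 and height 7.
An axis-aligned square enclosing the set must have side ≥ max(width, height).
So the minimum side is max(8, 7) = 8.
Area = 8² = 64.

64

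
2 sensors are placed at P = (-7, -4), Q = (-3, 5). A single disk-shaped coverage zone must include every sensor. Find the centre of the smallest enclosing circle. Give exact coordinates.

(-5, 0.5)

The smallest circle enclosing two points has them as diameter endpoints.
Centre = midpoint = (-5, 0.5); r² = |PQ|²/4 = 97/4 = 24.25.
Centre = (-5, 0.5).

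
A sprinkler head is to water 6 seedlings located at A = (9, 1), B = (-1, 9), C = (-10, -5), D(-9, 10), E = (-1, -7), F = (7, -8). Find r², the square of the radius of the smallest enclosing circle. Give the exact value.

145

The farthest pair is D–F with squared distance 580. The circle on this segment as diameter has centre (-1, 1) and r² = 580/4 = 145.
Check A: distance² to centre = 100 ≤ 145, so it lies inside.
All remaining points lie in this disk, and no smaller disk contains both endpoints, so this is the minimum enclosing circle.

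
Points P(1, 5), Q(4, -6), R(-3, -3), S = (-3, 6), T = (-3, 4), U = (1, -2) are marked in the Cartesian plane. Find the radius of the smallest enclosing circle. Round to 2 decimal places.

6.95

The farthest pair is Q–S with squared distance 193. The circle on this segment as diameter has centre (0.5, 0) and r² = 193/4 = 48.25.
Check P: distance² to centre = 25.25 ≤ 48.25, so it lies inside.
All remaining points lie in this disk, and no smaller disk contains both endpoints, so this is the minimum enclosing circle.
r = √(48.25) ≈ 6.95.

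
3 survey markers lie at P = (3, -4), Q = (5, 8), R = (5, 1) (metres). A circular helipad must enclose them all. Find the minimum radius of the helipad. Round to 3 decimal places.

Side lengths²: PQ² = 148, PR² = 29, QR² = 49.
Since PQ² = 148 ≥ 49 + 29 = 78, the angle opposite PQ is not acute, so the smallest enclosing circle has PQ as diameter.
Centre = midpoint of PQ = (4, 2), r² = 148/4 = 37.
r = √37 ≈ 6.083.

6.083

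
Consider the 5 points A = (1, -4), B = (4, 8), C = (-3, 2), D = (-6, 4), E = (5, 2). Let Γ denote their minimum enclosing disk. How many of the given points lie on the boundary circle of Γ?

A smallest enclosing disk is always determined by at most three of the input points on its boundary.
The minimum enclosing circle is determined by three boundary points: A, B, D.
Their circumcentre is (7/18, 91/36) with r² = 55709/1296.
The farthest remaining point E is at distance² 27917/1296 ≤ 55709/1296.
The points at distance exactly r from the centre are A, B, D — 3 points.

3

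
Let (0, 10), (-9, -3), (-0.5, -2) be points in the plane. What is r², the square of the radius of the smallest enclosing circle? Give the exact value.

Call the three points A, B, C in the order given.
Side lengths²: AB² = 250, AC² = 144.25, BC² = 73.25.
Since AB² = 250 ≥ 144.25 + 73.25 = 217.5, the angle opposite AB is not acute, so the smallest enclosing circle has AB as diameter.
Centre = midpoint of AB = (-4.5, 3.5), r² = 250/4 = 62.5.

62.5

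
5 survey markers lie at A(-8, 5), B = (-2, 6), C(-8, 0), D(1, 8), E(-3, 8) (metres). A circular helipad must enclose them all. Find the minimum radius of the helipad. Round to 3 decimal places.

The farthest pair is C–D with squared distance 145. The circle on this segment as diameter has centre (-3.5, 4) and r² = 145/4 = 36.25.
Check A: distance² to centre = 21.25 ≤ 36.25, so it lies inside.
All remaining points lie in this disk, and no smaller disk contains both endpoints, so this is the minimum enclosing circle.
r = √(36.25) ≈ 6.021.

6.021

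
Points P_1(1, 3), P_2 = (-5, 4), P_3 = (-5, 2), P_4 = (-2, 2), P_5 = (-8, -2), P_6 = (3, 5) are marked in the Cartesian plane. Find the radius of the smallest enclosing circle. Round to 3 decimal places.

6.519

The farthest pair is P_5–P_6 with squared distance 170. The circle on this segment as diameter has centre (-2.5, 1.5) and r² = 170/4 = 42.5.
Check P_1: distance² to centre = 14.5 ≤ 42.5, so it lies inside.
All remaining points lie in this disk, and no smaller disk contains both endpoints, so this is the minimum enclosing circle.
r = √(42.5) ≈ 6.519.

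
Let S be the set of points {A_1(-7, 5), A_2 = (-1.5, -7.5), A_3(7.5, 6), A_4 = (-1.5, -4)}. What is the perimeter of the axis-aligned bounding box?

Width = max x − min x = 7.5 − (-7) = 14.5.
Height = max y − min y = 6 − (-7.5) = 13.5.
Perimeter = 2(14.5 + 13.5) = 56.

56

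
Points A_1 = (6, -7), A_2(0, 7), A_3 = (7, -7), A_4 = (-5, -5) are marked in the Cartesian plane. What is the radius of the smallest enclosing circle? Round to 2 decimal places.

8.04

A smallest enclosing disk is always determined by at most three of the input points on its boundary.
The minimum enclosing circle is determined by three boundary points: A_2, A_3, A_4.
Their circumcentre is (41/22, -9/11) with r² = 31265/484.
The farthest remaining point A_1 is at distance² 26777/484 ≤ 31265/484.
r = √(31265/484) ≈ 8.04.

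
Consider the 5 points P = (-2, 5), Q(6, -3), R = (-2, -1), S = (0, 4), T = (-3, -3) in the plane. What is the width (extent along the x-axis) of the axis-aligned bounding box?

9

max x = 6, min x = -3, so width = 9.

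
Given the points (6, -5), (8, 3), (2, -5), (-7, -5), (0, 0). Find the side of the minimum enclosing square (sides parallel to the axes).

15

The bounding box has width 15 and height 8.
An axis-aligned square enclosing the set must have side ≥ max(width, height).
So the minimum side is max(15, 8) = 15.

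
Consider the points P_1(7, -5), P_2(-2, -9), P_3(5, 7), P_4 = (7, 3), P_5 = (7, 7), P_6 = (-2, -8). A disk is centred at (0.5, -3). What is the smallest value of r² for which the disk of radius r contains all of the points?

142.25

The required radius is the distance from (0.5, -3) to the farthest point.
Squared distances: 46.25, 42.25, 120.25, 78.25, 142.25, 31.25.
Maximum is 142.25, attained at P_5.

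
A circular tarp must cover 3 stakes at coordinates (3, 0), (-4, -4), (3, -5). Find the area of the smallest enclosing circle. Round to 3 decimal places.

52.093

Call the three points A, B, C in the order given.
Side lengths²: AB² = 65, AC² = 25, BC² = 50.
Since AB² = 65 < 50 + 25 = 75, the triangle is acute, so the smallest enclosing circle is the circumcircle.
Circumcentre = (-3/14, -2.5), r² = 1625/98.
Area = π·r² = π·1625/98 ≈ 52.093.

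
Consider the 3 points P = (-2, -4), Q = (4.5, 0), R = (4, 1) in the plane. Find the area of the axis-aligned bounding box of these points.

32.5

x ranges over [-2, 4.5], width 6.5.
y ranges over [-4, 1], height 5.
Area = 6.5 × 5 = 32.5.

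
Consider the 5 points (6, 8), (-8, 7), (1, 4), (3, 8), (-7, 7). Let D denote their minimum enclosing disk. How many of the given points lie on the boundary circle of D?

2

The minimum enclosing circle of a finite set is fixed by two of the points (as a diameter) or three (as a circumcircle).
The farthest pair is (6, 8)–(-8, 7) with squared distance 197. The circle on this segment as diameter has centre (-1, 7.5) and r² = 197/4 = 49.25.
Check (1, 4): distance² to centre = 16.25 ≤ 49.25, so it lies inside.
All remaining points lie in this disk, and no smaller disk contains both endpoints, so this is the minimum enclosing circle.
The points at distance exactly r from the centre are (6, 8), (-8, 7) — 2 points.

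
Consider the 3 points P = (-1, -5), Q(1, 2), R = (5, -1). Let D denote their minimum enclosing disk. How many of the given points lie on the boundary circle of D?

Side lengths²: PQ² = 53, PR² = 52, QR² = 25.
Since PQ² = 53 < 52 + 25 = 77, the triangle is acute, so the smallest enclosing circle is the circumcircle.
Circumcentre = (21/17, -63/34), r² = 17225/1156.
The points at distance exactly r from the centre are P, Q, R — 3 points.

3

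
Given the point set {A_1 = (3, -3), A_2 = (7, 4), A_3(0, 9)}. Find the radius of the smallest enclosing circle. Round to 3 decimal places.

Side lengths²: A_1A_2² = 65, A_1A_3² = 153, A_2A_3² = 74.
Since A_1A_3² = 153 ≥ 74 + 65 = 139, the angle opposite A_1A_3 is not acute, so the smallest enclosing circle has A_1A_3 as diameter.
Centre = midpoint of A_1A_3 = (1.5, 3), r² = 153/4 = 38.25.
r = √(38.25) ≈ 6.185.

6.185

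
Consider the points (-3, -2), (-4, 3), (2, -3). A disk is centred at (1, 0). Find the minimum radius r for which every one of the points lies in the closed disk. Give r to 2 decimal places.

The required radius is the distance from (1, 0) to the farthest point.
Squared distances: 20, 34, 10.
Maximum is 34, attained at (-4, 3).
r = √34 ≈ 5.83.

5.83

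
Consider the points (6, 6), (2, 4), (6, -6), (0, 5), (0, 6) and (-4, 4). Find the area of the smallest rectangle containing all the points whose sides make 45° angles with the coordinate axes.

In coordinates u = x + y, v = x − y the rectangle is axis-aligned; the map (x,y)→(u,v) scales areas by 2.
u-values: 12, 6, 0, 5, 6, 0; range = 12 − 0 = 12.
v-values: 0, -2, 12, -5, -6, -8; range = 12 − (-8) = 20.
Area = (12 × 20) / 2 = 120.

120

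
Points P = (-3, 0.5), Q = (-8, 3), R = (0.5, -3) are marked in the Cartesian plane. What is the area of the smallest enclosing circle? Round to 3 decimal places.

85.019

Side lengths²: PQ² = 31.25, PR² = 24.5, QR² = 108.25.
Since QR² = 108.25 ≥ 31.25 + 24.5 = 55.75, the angle opposite QR is not acute, so the smallest enclosing circle has QR as diameter.
Centre = midpoint of QR = (-3.75, 0), r² = 108.25/4 = 27.0625.
Area = π·r² = π·27.0625 ≈ 85.019.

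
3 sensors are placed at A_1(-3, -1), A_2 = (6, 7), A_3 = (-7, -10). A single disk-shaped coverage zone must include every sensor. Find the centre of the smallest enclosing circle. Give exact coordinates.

(-0.5, -1.5)

Side lengths²: A_1A_2² = 145, A_1A_3² = 97, A_2A_3² = 458.
Since A_2A_3² = 458 ≥ 145 + 97 = 242, the angle opposite A_2A_3 is not acute, so the smallest enclosing circle has A_2A_3 as diameter.
Centre = midpoint of A_2A_3 = (-0.5, -1.5), r² = 458/4 = 114.5.
Centre = (-0.5, -1.5).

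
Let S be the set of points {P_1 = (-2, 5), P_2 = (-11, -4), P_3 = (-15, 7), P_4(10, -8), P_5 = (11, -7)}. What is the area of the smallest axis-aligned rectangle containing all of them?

390

x ranges over [-15, 11], width 26.
y ranges over [-8, 7], height 15.
Area = 26 × 15 = 390.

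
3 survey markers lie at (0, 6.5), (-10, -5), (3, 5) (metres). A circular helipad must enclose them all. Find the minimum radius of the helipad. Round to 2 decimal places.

8.20

Call the three points A, B, C in the order given.
Side lengths²: AB² = 232.25, AC² = 11.25, BC² = 269.
Since BC² = 269 ≥ 232.25 + 11.25 = 243.5, the angle opposite BC is not acute, so the smallest enclosing circle has BC as diameter.
Centre = midpoint of BC = (-3.5, 0), r² = 269/4 = 67.25.
r = √(67.25) ≈ 8.20.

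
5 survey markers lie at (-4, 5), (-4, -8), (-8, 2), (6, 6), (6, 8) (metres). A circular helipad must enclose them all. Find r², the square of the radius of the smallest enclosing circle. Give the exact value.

By Welzl's lemma the MEC is supported by two points (diametrically opposite) or three points (on a circumcircle).
The farthest pair is (-4, -8)–(6, 8) with squared distance 356. The circle on this segment as diameter has centre (1, 0) and r² = 356/4 = 89.
Check (-4, 5): distance² to centre = 50 ≤ 89, so it lies inside.
All remaining points lie in this disk, and no smaller disk contains both endpoints, so this is the minimum enclosing circle.

89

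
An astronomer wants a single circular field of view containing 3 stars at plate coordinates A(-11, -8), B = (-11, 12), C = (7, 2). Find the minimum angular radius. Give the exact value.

106/9

Side lengths²: AB² = 400, AC² = 424, BC² = 424.
Since BC² = 424 < 424 + 400 = 824, the triangle is acute, so the smallest enclosing circle is the circumcircle.
Circumcentre = (-43/9, 2), r² = 11236/81.
r = √(11236/81) = 106/9.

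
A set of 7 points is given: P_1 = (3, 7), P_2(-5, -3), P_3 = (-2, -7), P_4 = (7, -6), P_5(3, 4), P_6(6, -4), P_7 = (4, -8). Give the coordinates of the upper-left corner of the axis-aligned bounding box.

x-range [-5, 7], y-range [-8, 7].
The upper-left corner is (-5, 7).

(-5, 7)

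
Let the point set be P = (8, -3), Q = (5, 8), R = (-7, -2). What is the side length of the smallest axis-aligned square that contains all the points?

15

The bounding box has width 15 and height 11.
An axis-aligned square enclosing the set must have side ≥ max(width, height).
So the minimum side is max(15, 11) = 15.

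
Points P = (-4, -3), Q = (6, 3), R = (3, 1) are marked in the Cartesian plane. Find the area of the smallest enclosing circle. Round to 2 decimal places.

Side lengths²: PQ² = 136, PR² = 65, QR² = 13.
Since PQ² = 136 ≥ 65 + 13 = 78, the angle opposite PQ is not acute, so the smallest enclosing circle has PQ as diameter.
Centre = midpoint of PQ = (1, 0), r² = 136/4 = 34.
Area = π·r² = π·34 ≈ 106.81.

106.81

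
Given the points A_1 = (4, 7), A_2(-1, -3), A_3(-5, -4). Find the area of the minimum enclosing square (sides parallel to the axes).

The bounding box has width 9 and height 11.
An axis-aligned square enclosing the set must have side ≥ max(width, height).
So the minimum side is max(9, 11) = 11.
Area = 11² = 121.

121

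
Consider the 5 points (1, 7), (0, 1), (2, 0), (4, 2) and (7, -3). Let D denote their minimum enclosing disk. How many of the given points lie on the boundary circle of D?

By Welzl's lemma the MEC is supported by two points (diametrically opposite) or three points (on a circumcircle).
The farthest pair is (1, 7)–(7, -3) with squared distance 136. The circle on this segment as diameter has centre (4, 2) and r² = 136/4 = 34.
Check (0, 1): distance² to centre = 17 ≤ 34, so it lies inside.
All remaining points lie in this disk, and no smaller disk contains both endpoints, so this is the minimum enclosing circle.
The points at distance exactly r from the centre are (1, 7), (7, -3) — 2 points.

2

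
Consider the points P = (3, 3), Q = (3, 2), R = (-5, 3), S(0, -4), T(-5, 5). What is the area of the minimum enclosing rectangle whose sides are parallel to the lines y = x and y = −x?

70

In coordinates u = x + y, v = x − y the rectangle is axis-aligned; the map (x,y)→(u,v) scales areas by 2.
u-values: 6, 5, -2, -4, 0; range = 6 − (-4) = 10.
v-values: 0, 1, -8, 4, -10; range = 4 − (-10) = 14.
Area = (10 × 14) / 2 = 70.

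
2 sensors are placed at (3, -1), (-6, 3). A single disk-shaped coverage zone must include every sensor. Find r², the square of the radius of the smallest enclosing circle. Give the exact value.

The smallest circle enclosing two points has them as diameter endpoints.
Centre = midpoint = (-1.5, 1); r² = |(3, -1)−(-6, 3)|²/4 = 97/4 = 24.25.

24.25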